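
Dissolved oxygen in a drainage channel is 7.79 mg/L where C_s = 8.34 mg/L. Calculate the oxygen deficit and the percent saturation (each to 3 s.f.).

D ≈ 0.550 mg/L; 93.4 % saturation

D = C_s − C = 8.34 − 7.79 = 0.550 mg/L.
% saturation = 7.79/8.34 × 100 = 93.4 %.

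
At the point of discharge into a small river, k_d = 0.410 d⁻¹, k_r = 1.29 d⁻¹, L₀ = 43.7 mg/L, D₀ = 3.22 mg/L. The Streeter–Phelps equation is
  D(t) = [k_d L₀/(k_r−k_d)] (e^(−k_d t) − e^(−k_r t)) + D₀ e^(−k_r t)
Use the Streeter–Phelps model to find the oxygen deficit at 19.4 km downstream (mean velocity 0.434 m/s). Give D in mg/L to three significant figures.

Travel time t = x/v = 19.4 km / (0.434 m/s) = 19400 m / 0.434 m/s = 44700 s = 0.5174 d.
k_d L₀/(k_r−k_d) = 0.410×43.7/(1.29−0.410) = 17.92/0.8800 = 20.36 mg/L.
e^(−k_d t) = e^(−0.410×0.5174) = 0.8089; e^(−k_r t) = e^(−1.29×0.5174) = 0.5130.
D = 20.36 × (0.8089 − 0.5130) + 3.22 × 0.5130 = 6.023 + 1.652 = 7.675 mg/L.

D ≈ 7.68 mg/L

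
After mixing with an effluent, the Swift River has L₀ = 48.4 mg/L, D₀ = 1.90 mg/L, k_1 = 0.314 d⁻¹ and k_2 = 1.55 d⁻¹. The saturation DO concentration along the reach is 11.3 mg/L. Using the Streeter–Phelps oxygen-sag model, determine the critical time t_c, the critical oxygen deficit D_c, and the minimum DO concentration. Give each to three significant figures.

With k_2/k_1 = 4.936 and 1 − D₀(k_2−k_1)/(k_1 L₀) = 0.8455,
t_c = ln(4.936 × 0.8455) / (1.55 − 0.314) = ln(4.174) / 1.236 = 1.429/1.236 = 1.156 d.
L(t_c) = L₀ e^(−k_1 t_c) = 48.4 × 0.6956 = 33.67 mg/L, and at the critical point k_2 D_c = k_1 L, so D_c = (0.314/1.55) × 33.67 = 6.820 mg/L.
Minimum DO = C_s − D_c = 11.3 − 6.820 = 4.480 mg/L.

t_c ≈ 1.16 d; D_c ≈ 6.82 mg/L; min DO ≈ 4.48 mg/L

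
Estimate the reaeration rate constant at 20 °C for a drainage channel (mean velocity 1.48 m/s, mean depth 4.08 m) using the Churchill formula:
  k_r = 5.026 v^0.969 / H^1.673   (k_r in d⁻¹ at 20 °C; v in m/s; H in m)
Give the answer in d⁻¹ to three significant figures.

k_r = 5.026 × 1.48^0.969 / 4.08^1.673 = 5.026 × 1.462 / 10.51 = 0.6992 d⁻¹.

k_r ≈ 0.699 d⁻¹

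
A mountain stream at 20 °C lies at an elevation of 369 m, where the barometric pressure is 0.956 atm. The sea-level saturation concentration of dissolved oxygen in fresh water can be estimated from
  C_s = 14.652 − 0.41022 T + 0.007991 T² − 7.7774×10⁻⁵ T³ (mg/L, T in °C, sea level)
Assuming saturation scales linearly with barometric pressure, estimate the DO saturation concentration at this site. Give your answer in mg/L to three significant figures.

C_s ≈ 8.62 mg/L

At sea level: C_s = 14.652 − 0.41022×20 + 0.007991×20² − 7.7774×10⁻⁵×20³ = 9.022 mg/L.
Pressure correction: C_s' = 9.022 × 0.956 = 8.625 mg/L.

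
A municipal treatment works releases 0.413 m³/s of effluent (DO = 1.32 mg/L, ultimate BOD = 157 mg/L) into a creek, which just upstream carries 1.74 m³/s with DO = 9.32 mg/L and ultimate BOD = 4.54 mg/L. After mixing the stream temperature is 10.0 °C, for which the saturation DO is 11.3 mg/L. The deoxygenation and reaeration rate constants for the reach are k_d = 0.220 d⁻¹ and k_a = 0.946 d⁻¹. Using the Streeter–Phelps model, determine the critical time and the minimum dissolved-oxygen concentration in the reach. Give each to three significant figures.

t_c ≈ 1.43 d; minimum DO ≈ 5.56 mg/L

Mixed DO = (1.74×9.32 + 0.413×1.32)/(1.74+0.413) = 16.76/2.153 = 7.785 mg/L.
Mixed L₀ = (1.74×4.54 + 0.413×157)/(2.153) = 72.74/2.153 = 33.79 mg/L.
Initial deficit D₀ = C_s − DO₀ = 11.3 − 7.785 = 3.515 mg/L.
t_c = (1/0.7260) ln[(0.946/0.220)(1 − 3.515×0.7260/(0.220×33.79))] = 1.377 × ln(2.824) = 1.430 d.
D_c = (0.220/0.946) × 33.79 × e^(−0.220×1.430) = 0.2326 × 33.79 × 0.7301 = 5.736 mg/L.
Minimum DO = 11.3 − 5.736 = 5.564 mg/L.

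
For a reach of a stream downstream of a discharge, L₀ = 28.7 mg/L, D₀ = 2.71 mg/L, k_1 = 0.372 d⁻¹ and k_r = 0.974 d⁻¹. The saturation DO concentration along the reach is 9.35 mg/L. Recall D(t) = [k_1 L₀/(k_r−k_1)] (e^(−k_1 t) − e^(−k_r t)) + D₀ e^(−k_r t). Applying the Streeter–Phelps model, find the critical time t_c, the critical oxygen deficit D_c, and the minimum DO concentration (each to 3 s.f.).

t_c ≈ 1.32 d; D_c ≈ 6.70 mg/L; min DO ≈ 2.65 mg/L

With k_r/k_1 = 2.618 and 1 − D₀(k_r−k_1)/(k_1 L₀) = 0.8472,
t_c = ln(2.618 × 0.8472) / (0.974 − 0.372) = ln(2.218) / 0.6020 = 0.7967/0.6020 = 1.323 d.
L(t_c) = L₀ e^(−k_1 t_c) = 28.7 × 0.6112 = 17.54 mg/L, and at the critical point k_r D_c = k_1 L, so D_c = (0.372/0.974) × 17.54 = 6.700 mg/L.
Minimum DO = C_s − D_c = 9.35 − 6.700 = 2.650 mg/L.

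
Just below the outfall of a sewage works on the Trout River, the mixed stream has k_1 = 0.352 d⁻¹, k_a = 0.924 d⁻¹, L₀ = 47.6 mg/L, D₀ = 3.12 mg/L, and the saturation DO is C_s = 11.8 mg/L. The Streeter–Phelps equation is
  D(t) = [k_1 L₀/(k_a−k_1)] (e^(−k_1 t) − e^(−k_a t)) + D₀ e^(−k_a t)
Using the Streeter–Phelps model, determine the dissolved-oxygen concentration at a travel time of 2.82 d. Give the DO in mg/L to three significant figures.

DO ≈ 2.88 mg/L

k_1 L₀/(k_a−k_1) = 0.352×47.6/(0.924−0.352) = 16.76/0.5720 = 29.29 mg/L.
e^(−k_1 t) = e^(−0.352×2.820) = 0.3706; e^(−k_a t) = e^(−0.924×2.820) = 0.07385.
D = 29.29 × (0.3706 − 0.07385) + 3.12 × 0.07385 = 8.692 + 0.2304 = 8.923 mg/L.
DO = C_s − D = 11.8 − 8.923 = 2.877 mg/L.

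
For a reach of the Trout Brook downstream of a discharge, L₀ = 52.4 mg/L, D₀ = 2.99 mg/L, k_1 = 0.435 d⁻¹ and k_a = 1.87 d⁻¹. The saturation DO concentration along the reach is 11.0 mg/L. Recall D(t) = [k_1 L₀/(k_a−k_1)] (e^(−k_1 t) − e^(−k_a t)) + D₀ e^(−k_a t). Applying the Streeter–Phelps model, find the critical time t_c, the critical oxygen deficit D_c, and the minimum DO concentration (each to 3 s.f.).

With k_a/k_1 = 4.299 and 1 − D₀(k_a−k_1)/(k_1 L₀) = 0.8118,
t_c = ln(4.299 × 0.8118) / (1.87 − 0.435) = ln(3.490) / 1.435 = 1.250/1.435 = 0.8709 d.
D_c = (k_1/k_a) L₀ e^(−k_1 t_c) = (0.435/1.87) × 52.4 × e^(−0.435×0.8709) = 0.2326 × 52.4 × 0.6846 = 8.345 mg/L.
Minimum DO = C_s − D_c = 11.0 − 8.345 = 2.655 mg/L.

t_c ≈ 0.871 d; D_c ≈ 8.35 mg/L; min DO ≈ 2.65 mg/L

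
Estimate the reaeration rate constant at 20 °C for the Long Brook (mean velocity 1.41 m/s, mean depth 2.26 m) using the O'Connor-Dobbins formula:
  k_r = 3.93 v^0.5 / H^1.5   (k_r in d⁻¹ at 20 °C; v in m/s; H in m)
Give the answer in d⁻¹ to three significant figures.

k_r = 3.93 × 1.41^0.5 / 2.26^1.5 = 3.93 × 1.187 / 3.398 = 1.374 d⁻¹.

k_r ≈ 1.37 d⁻¹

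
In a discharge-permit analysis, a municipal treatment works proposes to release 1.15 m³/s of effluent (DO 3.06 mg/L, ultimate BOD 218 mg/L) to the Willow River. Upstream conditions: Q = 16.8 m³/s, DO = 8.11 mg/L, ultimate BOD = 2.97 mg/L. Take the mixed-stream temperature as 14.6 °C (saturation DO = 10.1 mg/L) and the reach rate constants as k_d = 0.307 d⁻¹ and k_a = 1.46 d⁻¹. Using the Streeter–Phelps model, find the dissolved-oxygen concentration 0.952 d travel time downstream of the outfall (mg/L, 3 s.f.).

DO ≈ 7.31 mg/L

Mixed DO = (16.8×8.11 + 1.15×3.06)/(16.8+1.15) = 139.8/17.95 = 7.786 mg/L.
Mixed L₀ = (16.8×2.97 + 1.15×218)/(17.95) = 300.6/17.95 = 16.75 mg/L.
Initial deficit D₀ = C_s − DO₀ = 10.1 − 7.786 = 2.314 mg/L.
D(0.952) = [0.307×16.75/(1.46−0.307)](e^(−0.307×0.952) − e^(−1.46×0.952)) + 2.314 e^(−1.46×0.952)
= 4.459 × (0.7466 − 0.2491) + 2.314 × 0.2491 = 2.794 mg/L.
DO = 10.1 − 2.794 = 7.306 mg/L.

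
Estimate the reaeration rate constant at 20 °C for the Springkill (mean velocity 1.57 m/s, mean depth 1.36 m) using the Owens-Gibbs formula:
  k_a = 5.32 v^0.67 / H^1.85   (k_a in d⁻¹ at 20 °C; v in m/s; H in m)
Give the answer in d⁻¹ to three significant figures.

k_a = 5.32 × 1.57^0.67 / 1.36^1.85 = 5.32 × 1.353 / 1.766 = 4.075 d⁻¹.

k_a ≈ 4.07 d⁻¹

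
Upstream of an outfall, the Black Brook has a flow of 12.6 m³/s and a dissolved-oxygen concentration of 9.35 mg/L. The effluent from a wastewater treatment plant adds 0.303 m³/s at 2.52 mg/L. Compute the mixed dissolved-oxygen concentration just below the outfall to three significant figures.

9.19 mg/L

Flow-weighted mixing: C = (Q_r C_r + Q_w C_w)/(Q_r + Q_w)
= (12.6×9.35 + 0.303×2.52)/(12.6 + 0.303) = 118.6/12.90 = 9.190 mg/L.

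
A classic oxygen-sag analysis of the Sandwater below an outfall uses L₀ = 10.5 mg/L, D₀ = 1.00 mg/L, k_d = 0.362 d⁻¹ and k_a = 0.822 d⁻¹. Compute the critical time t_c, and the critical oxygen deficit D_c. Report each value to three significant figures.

t_c ≈ 1.50 d; D_c ≈ 2.68 mg/L

t_c = [1/(k_a−k_d)] ln[(k_a/k_d)(1 − D₀(k_a−k_d)/(k_d L₀))]
= [1/(0.822−0.362)] ln[(0.822/0.362)(1 − 1.00×0.4600/(0.362×10.5))]
= (1/0.4600) ln[2.271 × 0.8790] = 2.174 × ln(1.996) = 2.174 × 0.6911 = 1.502 d.
L(t_c) = L₀ e^(−k_d t_c) = 10.5 × 0.5805 = 6.095 mg/L, and at the critical point k_a D_c = k_d L, so D_c = (0.362/0.822) × 6.095 = 2.684 mg/L.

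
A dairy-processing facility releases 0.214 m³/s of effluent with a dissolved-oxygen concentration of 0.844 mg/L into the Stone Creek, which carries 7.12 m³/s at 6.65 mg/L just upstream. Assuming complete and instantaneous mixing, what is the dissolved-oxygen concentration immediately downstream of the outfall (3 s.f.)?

Flow-weighted mixing: C = (Q_r C_r + Q_w C_w)/(Q_r + Q_w)
= (7.12×6.65 + 0.214×0.844)/(7.12 + 0.214) = 47.53/7.334 = 6.481 mg/L.

6.48 mg/L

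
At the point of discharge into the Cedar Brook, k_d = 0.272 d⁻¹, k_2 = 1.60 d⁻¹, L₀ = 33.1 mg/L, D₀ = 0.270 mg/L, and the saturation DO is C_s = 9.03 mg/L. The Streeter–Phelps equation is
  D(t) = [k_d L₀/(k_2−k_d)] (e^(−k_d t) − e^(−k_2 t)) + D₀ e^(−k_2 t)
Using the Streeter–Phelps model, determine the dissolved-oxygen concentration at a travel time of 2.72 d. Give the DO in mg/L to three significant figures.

DO ≈ 5.88 mg/L

k_d L₀/(k_2−k_d) = 0.272×33.1/(1.60−0.272) = 9.003/1.328 = 6.780 mg/L.
e^(−k_d t) = e^(−0.272×2.720) = 0.4772; e^(−k_2 t) = e^(−1.60×2.720) = 0.01288.
D = 6.780 × (0.4772 − 0.01288) + 0.270 × 0.01288 = 3.148 + 0.003478 = 3.151 mg/L.
DO = C_s − D = 9.03 − 3.151 = 5.879 mg/L.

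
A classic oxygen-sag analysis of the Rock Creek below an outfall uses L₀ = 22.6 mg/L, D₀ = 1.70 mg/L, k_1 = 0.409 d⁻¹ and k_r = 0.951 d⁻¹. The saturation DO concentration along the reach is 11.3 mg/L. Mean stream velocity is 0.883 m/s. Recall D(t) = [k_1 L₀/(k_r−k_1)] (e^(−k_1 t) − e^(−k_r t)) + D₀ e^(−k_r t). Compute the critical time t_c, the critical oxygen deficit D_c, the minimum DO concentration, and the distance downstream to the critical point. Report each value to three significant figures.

t_c ≈ 1.36 d; D_c ≈ 5.57 mg/L; min DO ≈ 5.73 mg/L; x_c ≈ 104 km

With k_r/k_1 = 2.325 and 1 − D₀(k_r−k_1)/(k_1 L₀) = 0.9003,
t_c = ln(2.325 × 0.9003) / (0.951 − 0.409) = ln(2.093) / 0.5420 = 0.7388/0.5420 = 1.363 d.
D_c = (k_1/k_r) L₀ e^(−k_1 t_c) = (0.409/0.951) × 22.6 × e^(−0.409×1.363) = 0.4301 × 22.6 × 0.5726 = 5.566 mg/L.
Minimum DO = C_s − D_c = 11.3 − 5.566 = 5.734 mg/L.
x_c = v t_c = 0.883 m/s × 1.363 d × 86400 s/d = 104000 m ≈ 104 km.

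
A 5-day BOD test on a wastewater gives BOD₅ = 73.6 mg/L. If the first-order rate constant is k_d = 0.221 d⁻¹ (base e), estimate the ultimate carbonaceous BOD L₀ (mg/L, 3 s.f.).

L₀ ≈ 110 mg/L

BOD₅ = L₀(1 − e^(−5k_d)) ⇒ L₀ = BOD₅ / (1 − e^(−5×0.221))
= 73.6 / (1 − 0.3312) = 73.6 / 0.6688 = 110.0 mg/L.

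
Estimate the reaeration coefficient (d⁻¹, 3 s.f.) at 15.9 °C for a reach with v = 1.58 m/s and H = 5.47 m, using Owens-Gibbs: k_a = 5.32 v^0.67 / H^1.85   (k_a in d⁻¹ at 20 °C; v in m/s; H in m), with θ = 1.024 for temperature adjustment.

k_a ≈ 0.283 d⁻¹

k_a(20) = 5.32 × 1.58^0.67 / 5.47^1.85 = 5.32 × 1.359 / 23.19 = 0.3117 d⁻¹.
k_a(15.9) = 0.3117 × 1.024^(15.9−20) = 0.3117 × 0.9073 = 0.2828 d⁻¹.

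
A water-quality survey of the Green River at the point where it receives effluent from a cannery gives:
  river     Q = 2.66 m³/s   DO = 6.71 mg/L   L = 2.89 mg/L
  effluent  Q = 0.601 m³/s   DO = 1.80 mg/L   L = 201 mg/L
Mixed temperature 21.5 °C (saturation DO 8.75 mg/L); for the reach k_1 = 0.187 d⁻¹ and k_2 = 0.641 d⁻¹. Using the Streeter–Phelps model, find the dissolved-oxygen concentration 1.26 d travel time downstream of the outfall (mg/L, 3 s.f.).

Mixed DO = (2.66×6.71 + 0.601×1.80)/(2.66+0.601) = 18.93/3.261 = 5.805 mg/L.
Mixed L₀ = (2.66×2.89 + 0.601×201)/(3.261) = 128.5/3.261 = 39.40 mg/L.
Initial deficit D₀ = C_s − DO₀ = 8.75 − 5.805 = 2.945 mg/L.
D(1.26) = [0.187×39.40/(0.641−0.187)](e^(−0.187×1.26) − e^(−0.641×1.26)) + 2.945 e^(−0.641×1.26)
= 16.23 × (0.7901 − 0.4459) + 2.945 × 0.4459 = 6.899 mg/L.
DO = 8.75 − 6.899 = 1.851 mg/L.

DO ≈ 1.85 mg/L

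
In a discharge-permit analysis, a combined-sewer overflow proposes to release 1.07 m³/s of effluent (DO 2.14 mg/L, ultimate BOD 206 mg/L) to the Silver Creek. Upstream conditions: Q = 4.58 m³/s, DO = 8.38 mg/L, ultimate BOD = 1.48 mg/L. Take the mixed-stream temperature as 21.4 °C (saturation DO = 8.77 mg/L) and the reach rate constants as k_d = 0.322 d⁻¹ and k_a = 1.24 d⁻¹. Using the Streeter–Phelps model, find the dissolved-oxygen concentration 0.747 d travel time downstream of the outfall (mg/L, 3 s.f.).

Mixed DO = (4.58×8.38 + 1.07×2.14)/(4.58+1.07) = 40.67/5.650 = 7.198 mg/L.
Mixed L₀ = (4.58×1.48 + 1.07×206)/(5.650) = 227.2/5.650 = 40.21 mg/L.
Initial deficit D₀ = C_s − DO₀ = 8.77 − 7.198 = 1.572 mg/L.
D(0.747) = [0.322×40.21/(1.24−0.322)](e^(−0.322×0.747) − e^(−1.24×0.747)) + 1.572 e^(−1.24×0.747)
= 14.10 × (0.7862 − 0.3960) + 1.572 × 0.3960 = 6.126 mg/L.
DO = 8.77 − 6.126 = 2.644 mg/L.

DO ≈ 2.64 mg/L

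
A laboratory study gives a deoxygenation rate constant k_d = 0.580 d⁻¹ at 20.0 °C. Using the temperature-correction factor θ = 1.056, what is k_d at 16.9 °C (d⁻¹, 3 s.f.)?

k_d(T₂) = k_d(T₁) · θ^(T₂−T₁) = 0.580 × 1.056^(16.9−20.0)
= 0.580 × 1.056^-3.10 = 0.580 × 0.8446 = 0.4899 d⁻¹.

k_d ≈ 0.490 d⁻¹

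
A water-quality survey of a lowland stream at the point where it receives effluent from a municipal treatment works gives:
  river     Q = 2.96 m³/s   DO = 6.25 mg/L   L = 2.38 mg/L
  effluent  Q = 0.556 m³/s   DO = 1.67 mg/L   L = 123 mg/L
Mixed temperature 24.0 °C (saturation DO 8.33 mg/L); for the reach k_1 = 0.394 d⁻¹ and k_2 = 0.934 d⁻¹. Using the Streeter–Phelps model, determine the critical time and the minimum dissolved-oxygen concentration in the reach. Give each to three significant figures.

t_c ≈ 1.23 d; minimum DO ≈ 2.76 mg/L

Mixed DO = (2.96×6.25 + 0.556×1.67)/(2.96+0.556) = 19.43/3.516 = 5.526 mg/L.
Mixed L₀ = (2.96×2.38 + 0.556×123)/(3.516) = 75.43/3.516 = 21.45 mg/L.
Initial deficit D₀ = C_s − DO₀ = 8.33 − 5.526 = 2.804 mg/L.
t_c = (1/0.5400) ln[(0.934/0.394)(1 − 2.804×0.5400/(0.394×21.45))] = 1.852 × ln(1.946) = 1.233 d.
D_c = (0.394/0.934) × 21.45 × e^(−0.394×1.233) = 0.4218 × 21.45 × 0.6152 = 5.568 mg/L.
Minimum DO = 8.33 − 5.568 = 2.762 mg/L.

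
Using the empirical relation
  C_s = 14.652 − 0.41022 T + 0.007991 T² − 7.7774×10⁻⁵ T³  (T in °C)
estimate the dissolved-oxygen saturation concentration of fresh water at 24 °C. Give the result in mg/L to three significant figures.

C_s = 14.652 − 0.41022×24 + 0.007991×24² − 7.7774×10⁻⁵×24³ = 8.334 mg/L.

C_s ≈ 8.33 mg/L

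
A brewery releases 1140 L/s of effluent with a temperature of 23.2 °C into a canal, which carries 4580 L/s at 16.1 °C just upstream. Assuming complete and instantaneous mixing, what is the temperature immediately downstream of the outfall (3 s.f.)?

Flow-weighted mixing: C = (Q_r C_r + Q_w C_w)/(Q_r + Q_w)
= (4580×16.1 + 1140×23.2)/(4580 + 1140) = 100200/5720 = 17.52 °C.

17.5 °C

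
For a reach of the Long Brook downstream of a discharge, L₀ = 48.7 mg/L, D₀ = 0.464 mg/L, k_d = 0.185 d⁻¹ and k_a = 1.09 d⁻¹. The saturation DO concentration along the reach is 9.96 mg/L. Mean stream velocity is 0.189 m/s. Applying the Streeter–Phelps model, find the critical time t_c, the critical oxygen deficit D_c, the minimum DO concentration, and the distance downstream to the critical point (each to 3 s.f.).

At the critical point dD/dt = 0, so k_d L₀ e^(−k_d t) = k_a D. Substituting D(t) from the Streeter–Phelps equation and solving for t gives
t_c = ln[(k_a/k_d)(1 − D₀(k_a−k_d)/(k_d L₀))] / (k_a−k_d).
Here k_a−k_d = 0.9050 d⁻¹ and 1 − D₀(k_a−k_d)/(k_d L₀) = 1 − 0.464×0.9050/(0.185×48.7) = 0.9534, so
t_c = ln(5.892 × 0.9534) / 0.9050 = 1.726 / 0.9050 = 1.907 d.
L(t_c) = L₀ e^(−k_d t_c) = 48.7 × 0.7027 = 34.22 mg/L, and at the critical point k_a D_c = k_d L, so D_c = (0.185/1.09) × 34.22 = 5.808 mg/L.
Minimum DO = C_s − D_c = 9.96 − 5.808 = 4.152 mg/L.
x_c = v t_c = 0.189 m/s × 1.907 d × 86400 s/d = 31140 m ≈ 31.1 km.

t_c ≈ 1.91 d; D_c ≈ 5.81 mg/L; min DO ≈ 4.15 mg/L; x_c ≈ 31.1 km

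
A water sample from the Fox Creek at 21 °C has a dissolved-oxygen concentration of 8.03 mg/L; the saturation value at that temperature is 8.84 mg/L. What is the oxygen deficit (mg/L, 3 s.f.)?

D ≈ 0.810 mg/L

D = C_s − C = 8.84 − 8.03 = 0.810 mg/L.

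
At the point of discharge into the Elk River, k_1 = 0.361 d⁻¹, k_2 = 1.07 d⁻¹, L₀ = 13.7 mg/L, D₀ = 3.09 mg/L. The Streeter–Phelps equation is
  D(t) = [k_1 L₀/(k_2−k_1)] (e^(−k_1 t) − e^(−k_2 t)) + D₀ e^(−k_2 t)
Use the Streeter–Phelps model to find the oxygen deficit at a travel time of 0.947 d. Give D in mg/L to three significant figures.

k_1 L₀/(k_2−k_1) = 0.361×13.7/(1.07−0.361) = 4.946/0.7090 = 6.976 mg/L.
e^(−k_1 t) = e^(−0.361×0.9470) = 0.7104; e^(−k_2 t) = e^(−1.07×0.9470) = 0.3630.
D = 6.976 × (0.7104 − 0.3630) + 3.09 × 0.3630 = 2.423 + 1.122 = 3.545 mg/L.

D ≈ 3.55 mg/L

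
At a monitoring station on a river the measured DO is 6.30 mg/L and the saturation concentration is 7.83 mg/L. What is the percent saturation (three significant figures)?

% saturation = C/C_s × 100 = 6.30/7.83 × 100 = 80.5 %.

80.5 % saturation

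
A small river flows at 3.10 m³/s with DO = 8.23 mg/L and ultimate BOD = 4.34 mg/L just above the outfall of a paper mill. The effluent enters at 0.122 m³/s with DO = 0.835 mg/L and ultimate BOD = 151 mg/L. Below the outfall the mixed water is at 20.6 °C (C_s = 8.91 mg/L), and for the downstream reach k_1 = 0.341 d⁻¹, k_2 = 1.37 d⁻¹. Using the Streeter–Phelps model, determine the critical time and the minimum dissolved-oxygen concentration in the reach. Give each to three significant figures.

t_c ≈ 1.01 d; minimum DO ≈ 7.17 mg/L

Mixed DO = (3.10×8.23 + 0.122×0.835)/(3.10+0.122) = 25.61/3.222 = 7.950 mg/L.
Mixed L₀ = (3.10×4.34 + 0.122×151)/(3.222) = 31.88/3.222 = 9.893 mg/L.
Initial deficit D₀ = C_s − DO₀ = 8.91 − 7.950 = 0.9600 mg/L.
t_c = (1/1.029) ln[(1.37/0.341)(1 − 0.9600×1.029/(0.341×9.893))] = 0.9718 × ln(2.841) = 1.015 d.
D_c = (0.341/1.37) × 9.893 × e^(−0.341×1.015) = 0.2489 × 9.893 × 0.7075 = 1.742 mg/L.
Minimum DO = 8.91 − 1.742 = 7.168 mg/L.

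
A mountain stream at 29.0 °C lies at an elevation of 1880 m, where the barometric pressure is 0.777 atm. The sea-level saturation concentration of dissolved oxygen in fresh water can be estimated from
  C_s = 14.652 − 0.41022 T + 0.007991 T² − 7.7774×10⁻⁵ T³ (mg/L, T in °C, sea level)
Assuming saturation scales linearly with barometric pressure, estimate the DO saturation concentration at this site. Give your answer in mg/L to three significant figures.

At sea level: C_s = 14.652 − 0.41022×29.0 + 0.007991×29.0² − 7.7774×10⁻⁵×29.0³ = 7.579 mg/L.
Pressure correction: C_s' = 7.579 × 0.777 = 5.889 mg/L.

C_s ≈ 5.89 mg/L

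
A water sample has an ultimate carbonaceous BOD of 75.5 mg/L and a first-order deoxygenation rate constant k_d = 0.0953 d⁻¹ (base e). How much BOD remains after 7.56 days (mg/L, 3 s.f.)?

L ≈ 36.7 mg/L

L_t = L₀ e^(−k_d t) = 75.5 × e^(−0.0953×7.56) = 75.5 × 0.4865 = 36.73 mg/L.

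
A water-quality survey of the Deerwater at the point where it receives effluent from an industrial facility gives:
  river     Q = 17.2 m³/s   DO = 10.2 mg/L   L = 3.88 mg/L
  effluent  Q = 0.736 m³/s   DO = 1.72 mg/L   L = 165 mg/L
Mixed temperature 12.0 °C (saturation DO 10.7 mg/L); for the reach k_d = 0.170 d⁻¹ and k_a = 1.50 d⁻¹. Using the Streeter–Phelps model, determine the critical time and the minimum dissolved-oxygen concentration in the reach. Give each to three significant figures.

Mixed DO = (17.2×10.2 + 0.736×1.72)/(17.2+0.736) = 176.7/17.94 = 9.852 mg/L.
Mixed L₀ = (17.2×3.88 + 0.736×165)/(17.94) = 188.2/17.94 = 10.49 mg/L.
Initial deficit D₀ = C_s − DO₀ = 10.7 − 9.852 = 0.8480 mg/L.
t_c = (1/1.330) ln[(1.50/0.170)(1 − 0.8480×1.330/(0.170×10.49))] = 0.7519 × ln(3.244) = 0.8848 d.
D_c = (0.170/1.50) × 10.49 × e^(−0.170×0.8848) = 0.1133 × 10.49 × 0.8603 = 1.023 mg/L.
Minimum DO = 10.7 − 1.023 = 9.677 mg/L.

t_c ≈ 0.885 d; minimum DO ≈ 9.68 mg/L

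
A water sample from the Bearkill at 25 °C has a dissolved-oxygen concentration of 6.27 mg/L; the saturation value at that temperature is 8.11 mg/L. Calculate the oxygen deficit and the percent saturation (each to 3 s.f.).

D ≈ 1.84 mg/L; 77.3 % saturation

D = C_s − C = 8.11 − 6.27 = 1.84 mg/L.
% saturation = 6.27/8.11 × 100 = 77.3 %.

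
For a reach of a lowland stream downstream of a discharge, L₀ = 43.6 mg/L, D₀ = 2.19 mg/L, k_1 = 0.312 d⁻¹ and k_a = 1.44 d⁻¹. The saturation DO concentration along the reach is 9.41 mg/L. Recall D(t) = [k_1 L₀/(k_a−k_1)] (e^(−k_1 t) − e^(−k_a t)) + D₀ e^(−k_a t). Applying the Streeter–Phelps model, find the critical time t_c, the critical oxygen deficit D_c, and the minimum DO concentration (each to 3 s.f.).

t_c ≈ 1.18 d; D_c ≈ 6.54 mg/L; min DO ≈ 2.87 mg/L

With k_a/k_1 = 4.615 and 1 − D₀(k_a−k_1)/(k_1 L₀) = 0.8184,
t_c = ln(4.615 × 0.8184) / (1.44 − 0.312) = ln(3.777) / 1.128 = 1.329/1.128 = 1.178 d.
D_c = (k_1/k_a) L₀ e^(−k_1 t_c) = (0.312/1.44) × 43.6 × e^(−0.312×1.178) = 0.2167 × 43.6 × 0.6924 = 6.541 mg/L.
Minimum DO = C_s − D_c = 9.41 − 6.541 = 2.869 mg/L.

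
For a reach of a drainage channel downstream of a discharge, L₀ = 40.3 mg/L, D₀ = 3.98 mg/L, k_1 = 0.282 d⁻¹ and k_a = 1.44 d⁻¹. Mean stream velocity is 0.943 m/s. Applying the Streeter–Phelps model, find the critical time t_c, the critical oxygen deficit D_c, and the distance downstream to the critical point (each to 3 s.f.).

With k_a/k_1 = 5.106 and 1 − D₀(k_a−k_1)/(k_1 L₀) = 0.5945,
t_c = ln(5.106 × 0.5945) / (1.44 − 0.282) = ln(3.036) / 1.158 = 1.110/1.158 = 0.9589 d.
L(t_c) = L₀ e^(−k_1 t_c) = 40.3 × 0.7631 = 30.75 mg/L, and at the critical point k_a D_c = k_1 L, so D_c = (0.282/1.44) × 30.75 = 6.022 mg/L.
x_c = v t_c = 0.943 m/s × 0.9589 d × 86400 s/d = 78120 m ≈ 78.1 km.

t_c ≈ 0.959 d; D_c ≈ 6.02 mg/L; x_c ≈ 78.1 km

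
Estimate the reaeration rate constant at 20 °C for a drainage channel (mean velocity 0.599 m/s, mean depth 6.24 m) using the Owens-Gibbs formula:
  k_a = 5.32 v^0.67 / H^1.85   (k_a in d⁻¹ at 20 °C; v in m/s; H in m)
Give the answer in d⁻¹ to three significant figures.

k_a = 5.32 × 0.599^0.67 / 6.24^1.85 = 5.32 × 0.7094 / 29.59 = 0.1276 d⁻¹.

k_a ≈ 0.128 d⁻¹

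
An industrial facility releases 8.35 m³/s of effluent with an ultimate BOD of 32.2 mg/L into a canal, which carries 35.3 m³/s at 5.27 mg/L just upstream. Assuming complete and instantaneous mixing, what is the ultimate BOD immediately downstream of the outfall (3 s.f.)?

10.4 mg/L

Flow-weighted mixing: C = (Q_r C_r + Q_w C_w)/(Q_r + Q_w)
= (35.3×5.27 + 8.35×32.2)/(35.3 + 8.35) = 454.9/43.65 = 10.42 mg/L.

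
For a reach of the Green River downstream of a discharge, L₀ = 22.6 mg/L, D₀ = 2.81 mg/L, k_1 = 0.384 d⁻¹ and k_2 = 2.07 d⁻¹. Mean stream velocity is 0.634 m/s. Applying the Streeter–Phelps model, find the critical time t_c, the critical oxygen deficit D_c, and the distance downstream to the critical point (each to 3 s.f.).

t_c = [1/(k_2−k_1)] ln[(k_2/k_1)(1 − D₀(k_2−k_1)/(k_1 L₀))]
= [1/(2.07−0.384)] ln[(2.07/0.384)(1 − 2.81×1.686/(0.384×22.6))]
= (1/1.686) ln[5.391 × 0.4541] = 0.5931 × ln(2.448) = 0.5931 × 0.8952 = 0.5310 d.
D_c = (k_1/k_2) L₀ e^(−k_1 t_c) = (0.384/2.07) × 22.6 × e^(−0.384×0.5310) = 0.1855 × 22.6 × 0.8156 = 3.419 mg/L.
x_c = v t_c = 0.634 m/s × 0.5310 d × 86400 s/d = 29080 m ≈ 29.1 km.

t_c ≈ 0.531 d; D_c ≈ 3.42 mg/L; x_c ≈ 29.1 km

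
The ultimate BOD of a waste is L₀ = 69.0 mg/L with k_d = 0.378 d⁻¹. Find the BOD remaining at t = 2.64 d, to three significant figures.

L_t = L₀ e^(−k_d t) = 69.0 × e^(−0.378×2.64) = 69.0 × 0.3686 = 25.44 mg/L.

L ≈ 25.4 mg/L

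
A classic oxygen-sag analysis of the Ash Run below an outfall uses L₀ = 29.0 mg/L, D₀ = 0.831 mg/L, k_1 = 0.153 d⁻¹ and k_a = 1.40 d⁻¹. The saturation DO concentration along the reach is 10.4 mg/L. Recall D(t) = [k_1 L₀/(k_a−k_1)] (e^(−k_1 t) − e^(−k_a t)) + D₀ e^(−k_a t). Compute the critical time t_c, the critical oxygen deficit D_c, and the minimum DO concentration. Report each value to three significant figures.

With k_a/k_1 = 9.150 and 1 − D₀(k_a−k_1)/(k_1 L₀) = 0.7665,
t_c = ln(9.150 × 0.7665) / (1.40 − 0.153) = ln(7.013) / 1.247 = 1.948/1.247 = 1.562 d.
L(t_c) = L₀ e^(−k_1 t_c) = 29.0 × 0.7874 = 22.84 mg/L, and at the critical point k_a D_c = k_1 L, so D_c = (0.153/1.40) × 22.84 = 2.496 mg/L.
Minimum DO = C_s − D_c = 10.4 − 2.496 = 7.904 mg/L.

t_c ≈ 1.56 d; D_c ≈ 2.50 mg/L; min DO ≈ 7.90 mg/L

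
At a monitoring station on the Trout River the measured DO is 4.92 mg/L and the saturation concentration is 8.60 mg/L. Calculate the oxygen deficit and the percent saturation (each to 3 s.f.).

D = C_s − C = 8.60 − 4.92 = 3.68 mg/L.
% saturation = 4.92/8.60 × 100 = 57.2 %.

D ≈ 3.68 mg/L; 57.2 % saturation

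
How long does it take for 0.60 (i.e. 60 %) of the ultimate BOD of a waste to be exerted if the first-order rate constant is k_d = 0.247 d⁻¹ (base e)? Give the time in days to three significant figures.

t ≈ 3.71 d

y/L₀ = 1 − e^(−k_d t) = 0.60 ⇒ e^(−k_d t) = 0.400
t = −ln(0.400) / 0.247 = 0.9163 / 0.247 = 3.710 d.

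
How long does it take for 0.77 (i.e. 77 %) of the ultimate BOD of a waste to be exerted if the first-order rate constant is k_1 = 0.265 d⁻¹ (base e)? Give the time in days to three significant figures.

t ≈ 5.55 d

y/L₀ = 1 − e^(−k_1 t) = 0.77 ⇒ e^(−k_1 t) = 0.230
t = −ln(0.230) / 0.265 = 1.470 / 0.265 = 5.546 d.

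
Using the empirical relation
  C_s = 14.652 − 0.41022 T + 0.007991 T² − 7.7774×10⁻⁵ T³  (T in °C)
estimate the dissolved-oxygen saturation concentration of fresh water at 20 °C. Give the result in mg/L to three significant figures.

C_s = 14.652 − 0.41022×20 + 0.007991×20² − 7.7774×10⁻⁵×20³ = 9.022 mg/L.

C_s ≈ 9.02 mg/L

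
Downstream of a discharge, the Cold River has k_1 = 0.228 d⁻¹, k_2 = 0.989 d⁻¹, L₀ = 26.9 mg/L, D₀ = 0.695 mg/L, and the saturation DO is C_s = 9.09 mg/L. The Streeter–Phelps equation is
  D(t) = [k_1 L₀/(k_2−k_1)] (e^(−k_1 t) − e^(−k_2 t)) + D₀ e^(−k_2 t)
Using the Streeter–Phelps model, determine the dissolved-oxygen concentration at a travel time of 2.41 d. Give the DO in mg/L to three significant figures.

DO ≈ 5.12 mg/L

k_1 L₀/(k_2−k_1) = 0.228×26.9/(0.989−0.228) = 6.133/0.7610 = 8.059 mg/L.
e^(−k_1 t) = e^(−0.228×2.410) = 0.5772; e^(−k_2 t) = e^(−0.989×2.410) = 0.09223.
D = 8.059 × (0.5772 − 0.09223) + 0.695 × 0.09223 = 3.909 + 0.06410 = 3.973 mg/L.
DO = C_s − D = 9.09 − 3.973 = 5.117 mg/L.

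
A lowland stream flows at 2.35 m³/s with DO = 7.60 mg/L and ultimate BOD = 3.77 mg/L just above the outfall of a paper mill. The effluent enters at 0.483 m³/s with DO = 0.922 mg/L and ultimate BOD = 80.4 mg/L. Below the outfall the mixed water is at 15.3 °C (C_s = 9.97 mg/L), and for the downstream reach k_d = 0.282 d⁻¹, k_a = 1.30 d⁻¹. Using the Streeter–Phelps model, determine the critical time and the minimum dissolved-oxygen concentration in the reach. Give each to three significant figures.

t_c ≈ 0.130 d; minimum DO ≈ 6.45 mg/L

Mixed DO = (2.35×7.60 + 0.483×0.922)/(2.35+0.483) = 18.31/2.833 = 6.461 mg/L.
Mixed L₀ = (2.35×3.77 + 0.483×80.4)/(2.833) = 47.69/2.833 = 16.83 mg/L.
Initial deficit D₀ = C_s − DO₀ = 9.97 − 6.461 = 3.509 mg/L.
t_c = (1/1.018) ln[(1.30/0.282)(1 − 3.509×1.018/(0.282×16.83))] = 0.9823 × ln(1.142) = 0.1301 d.
D_c = (0.282/1.30) × 16.83 × e^(−0.282×0.1301) = 0.2169 × 16.83 × 0.9640 = 3.520 mg/L.
Minimum DO = 9.97 − 3.520 = 6.450 mg/L.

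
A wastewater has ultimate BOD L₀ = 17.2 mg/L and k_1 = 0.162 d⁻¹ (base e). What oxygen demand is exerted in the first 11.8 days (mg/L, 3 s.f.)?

y_t = L₀(1 − e^(−k_1 t)) = 17.2 × (1 − e^(−0.162×11.8))
= 17.2 × (1 − 0.1478) = 17.2 × 0.8522 = 14.66 mg/L.

y ≈ 14.7 mg/L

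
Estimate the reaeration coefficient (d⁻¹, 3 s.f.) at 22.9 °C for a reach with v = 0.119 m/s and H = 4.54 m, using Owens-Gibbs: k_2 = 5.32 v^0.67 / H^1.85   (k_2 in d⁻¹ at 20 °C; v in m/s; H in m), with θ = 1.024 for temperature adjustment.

k_2 ≈ 0.0833 d⁻¹

k_2(20) = 5.32 × 0.119^0.67 / 4.54^1.85 = 5.32 × 0.2402 / 16.43 = 0.07780 d⁻¹.
k_2(22.9) = 0.07780 × 1.024^(22.9−20) = 0.07780 × 1.071 = 0.08334 d⁻¹.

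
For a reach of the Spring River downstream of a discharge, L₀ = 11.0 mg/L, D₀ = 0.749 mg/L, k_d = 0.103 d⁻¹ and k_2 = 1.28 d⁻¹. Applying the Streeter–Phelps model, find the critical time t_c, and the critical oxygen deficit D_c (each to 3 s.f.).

t_c ≈ 0.862 d; D_c ≈ 0.810 mg/L

At the critical point dD/dt = 0, so k_d L₀ e^(−k_d t) = k_2 D. Substituting D(t) from the Streeter–Phelps equation and solving for t gives
t_c = ln[(k_2/k_d)(1 − D₀(k_2−k_d)/(k_d L₀))] / (k_2−k_d).
Here k_2−k_d = 1.177 d⁻¹ and 1 − D₀(k_2−k_d)/(k_d L₀) = 1 − 0.749×1.177/(0.103×11.0) = 0.2219, so
t_c = ln(12.43 × 0.2219) / 1.177 = 1.014 / 1.177 = 0.8619 d.
L(t_c) = L₀ e^(−k_d t_c) = 11.0 × 0.9151 = 10.07 mg/L, and at the critical point k_2 D_c = k_d L, so D_c = (0.103/1.28) × 10.07 = 0.8100 mg/L.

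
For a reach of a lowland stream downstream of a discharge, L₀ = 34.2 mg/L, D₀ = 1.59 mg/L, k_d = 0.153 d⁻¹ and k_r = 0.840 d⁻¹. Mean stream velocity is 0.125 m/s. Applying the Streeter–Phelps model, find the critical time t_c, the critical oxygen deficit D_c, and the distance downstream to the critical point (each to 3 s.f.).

t_c ≈ 2.14 d; D_c ≈ 4.49 mg/L; x_c ≈ 23.1 km

t_c = [1/(k_r−k_d)] ln[(k_r/k_d)(1 − D₀(k_r−k_d)/(k_d L₀))]
= [1/(0.840−0.153)] ln[(0.840/0.153)(1 − 1.59×0.6870/(0.153×34.2))]
= (1/0.6870) ln[5.490 × 0.7912] = 1.456 × ln(4.344) = 1.456 × 1.469 = 2.138 d.
D_c = (k_d/k_r) L₀ e^(−k_d t_c) = (0.153/0.840) × 34.2 × e^(−0.153×2.138) = 0.1821 × 34.2 × 0.7210 = 4.491 mg/L.
x_c = v t_c = 0.125 m/s × 2.138 d × 86400 s/d = 23090 m ≈ 23.1 km.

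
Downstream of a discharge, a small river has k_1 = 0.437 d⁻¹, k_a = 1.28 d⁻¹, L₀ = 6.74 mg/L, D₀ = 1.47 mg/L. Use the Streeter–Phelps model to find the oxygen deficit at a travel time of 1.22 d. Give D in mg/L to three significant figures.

D ≈ 1.63 mg/L

k_1 L₀/(k_a−k_1) = 0.437×6.74/(1.28−0.437) = 2.945/0.8430 = 3.494 mg/L.
e^(−k_1 t) = e^(−0.437×1.220) = 0.5868; e^(−k_a t) = e^(−1.28×1.220) = 0.2098.
D = 3.494 × (0.5868 − 0.2098) + 1.47 × 0.2098 = 1.317 + 0.3084 = 1.625 mg/L.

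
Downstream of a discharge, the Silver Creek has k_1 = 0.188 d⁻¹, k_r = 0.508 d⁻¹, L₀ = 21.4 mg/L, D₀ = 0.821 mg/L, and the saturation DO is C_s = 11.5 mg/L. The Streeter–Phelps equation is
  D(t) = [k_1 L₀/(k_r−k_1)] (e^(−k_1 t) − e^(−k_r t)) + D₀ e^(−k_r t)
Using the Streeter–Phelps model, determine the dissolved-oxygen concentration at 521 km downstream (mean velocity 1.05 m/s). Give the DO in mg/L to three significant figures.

Travel time t = x/v = 521 km / (1.05 m/s) = 521000 m / 1.05 m/s = 496200 s = 5.743 d.
k_1 L₀/(k_r−k_1) = 0.188×21.4/(0.508−0.188) = 4.023/0.3200 = 12.57 mg/L.
e^(−k_1 t) = e^(−0.188×5.743) = 0.3397; e^(−k_r t) = e^(−0.508×5.743) = 0.05407.
D = 12.57 × (0.3397 − 0.05407) + 0.821 × 0.05407 = 3.591 + 0.04439 = 3.636 mg/L.
DO = C_s − D = 11.5 − 3.636 = 7.864 mg/L.

DO ≈ 7.86 mg/L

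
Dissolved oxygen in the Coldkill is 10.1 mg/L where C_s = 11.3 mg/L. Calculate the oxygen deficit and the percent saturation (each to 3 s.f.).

D = C_s − C = 11.3 − 10.1 = 1.20 mg/L.
% saturation = 10.1/11.3 × 100 = 89.4 %.

D ≈ 1.20 mg/L; 89.4 % saturation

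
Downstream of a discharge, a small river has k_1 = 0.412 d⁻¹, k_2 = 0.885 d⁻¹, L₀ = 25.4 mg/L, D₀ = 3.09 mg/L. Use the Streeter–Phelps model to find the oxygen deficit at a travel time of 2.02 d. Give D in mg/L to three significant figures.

k_1 L₀/(k_2−k_1) = 0.412×25.4/(0.885−0.412) = 10.46/0.4730 = 22.12 mg/L.
e^(−k_1 t) = e^(−0.412×2.020) = 0.4351; e^(−k_2 t) = e^(−0.885×2.020) = 0.1673.
D = 22.12 × (0.4351 − 0.1673) + 3.09 × 0.1673 = 5.923 + 0.5171 = 6.440 mg/L.

D ≈ 6.44 mg/L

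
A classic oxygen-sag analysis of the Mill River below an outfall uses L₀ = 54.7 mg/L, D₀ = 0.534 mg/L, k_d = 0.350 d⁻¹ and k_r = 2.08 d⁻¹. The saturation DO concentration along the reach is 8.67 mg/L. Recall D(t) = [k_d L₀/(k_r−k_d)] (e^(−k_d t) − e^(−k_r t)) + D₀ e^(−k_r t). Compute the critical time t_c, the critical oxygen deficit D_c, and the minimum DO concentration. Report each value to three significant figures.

At the critical point dD/dt = 0, so k_d L₀ e^(−k_d t) = k_r D. Substituting D(t) from the Streeter–Phelps equation and solving for t gives
t_c = ln[(k_r/k_d)(1 − D₀(k_r−k_d)/(k_d L₀))] / (k_r−k_d).
Here k_r−k_d = 1.730 d⁻¹ and 1 − D₀(k_r−k_d)/(k_d L₀) = 1 − 0.534×1.730/(0.350×54.7) = 0.9517, so
t_c = ln(5.943 × 0.9517) / 1.730 = 1.733 / 1.730 = 1.002 d.
L(t_c) = L₀ e^(−k_d t_c) = 54.7 × 0.7043 = 38.53 mg/L, and at the critical point k_r D_c = k_d L, so D_c = (0.350/2.08) × 38.53 = 6.483 mg/L.
Minimum DO = C_s − D_c = 8.67 − 6.483 = 2.187 mg/L.

t_c ≈ 1.00 d; D_c ≈ 6.48 mg/L; min DO ≈ 2.19 mg/L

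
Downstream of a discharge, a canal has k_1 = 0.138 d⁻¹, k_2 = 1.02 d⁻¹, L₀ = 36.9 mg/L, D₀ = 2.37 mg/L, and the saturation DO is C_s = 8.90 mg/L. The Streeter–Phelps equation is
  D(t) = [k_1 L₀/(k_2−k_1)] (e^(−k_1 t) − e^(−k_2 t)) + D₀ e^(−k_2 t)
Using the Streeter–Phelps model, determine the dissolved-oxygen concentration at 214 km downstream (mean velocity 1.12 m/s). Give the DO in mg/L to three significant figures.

Travel time t = x/v = 214 km / (1.12 m/s) = 214000 m / 1.12 m/s = 191100 s = 2.211 d.
k_1 L₀/(k_2−k_1) = 0.138×36.9/(1.02−0.138) = 5.092/0.8820 = 5.773 mg/L.
e^(−k_1 t) = e^(−0.138×2.211) = 0.7370; e^(−k_2 t) = e^(−1.02×2.211) = 0.1048.
D = 5.773 × (0.7370 − 0.1048) + 2.37 × 0.1048 = 3.650 + 0.2484 = 3.898 mg/L.
DO = C_s − D = 8.90 − 3.898 = 5.002 mg/L.

DO ≈ 5.00 mg/L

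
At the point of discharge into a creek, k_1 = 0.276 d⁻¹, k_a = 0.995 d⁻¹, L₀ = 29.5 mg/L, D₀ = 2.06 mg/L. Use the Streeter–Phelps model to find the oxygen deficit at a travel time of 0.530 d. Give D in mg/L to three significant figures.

k_1 L₀/(k_a−k_1) = 0.276×29.5/(0.995−0.276) = 8.142/0.7190 = 11.32 mg/L.
e^(−k_1 t) = e^(−0.276×0.5300) = 0.8639; e^(−k_a t) = e^(−0.995×0.5300) = 0.5902.
D = 11.32 × (0.8639 − 0.5902) + 2.06 × 0.5902 = 3.100 + 1.216 = 4.316 mg/L.

D ≈ 4.32 mg/L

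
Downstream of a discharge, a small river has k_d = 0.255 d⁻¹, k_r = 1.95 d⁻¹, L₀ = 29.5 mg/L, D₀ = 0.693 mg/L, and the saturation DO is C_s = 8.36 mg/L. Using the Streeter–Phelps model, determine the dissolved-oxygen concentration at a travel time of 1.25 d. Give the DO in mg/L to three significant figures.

k_d L₀/(k_r−k_d) = 0.255×29.5/(1.95−0.255) = 7.522/1.695 = 4.438 mg/L.
e^(−k_d t) = e^(−0.255×1.250) = 0.7271; e^(−k_r t) = e^(−1.95×1.250) = 0.08738.
D = 4.438 × (0.7271 − 0.08738) + 0.693 × 0.08738 = 2.839 + 0.06055 = 2.899 mg/L.
DO = C_s − D = 8.36 − 2.899 = 5.461 mg/L.

DO ≈ 5.46 mg/L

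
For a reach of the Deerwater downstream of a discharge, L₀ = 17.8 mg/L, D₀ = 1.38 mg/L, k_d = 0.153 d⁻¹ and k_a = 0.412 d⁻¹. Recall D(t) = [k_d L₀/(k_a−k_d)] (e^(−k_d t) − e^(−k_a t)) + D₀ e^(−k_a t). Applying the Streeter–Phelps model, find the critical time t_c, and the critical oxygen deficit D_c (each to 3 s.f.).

t_c = [1/(k_a−k_d)] ln[(k_a/k_d)(1 − D₀(k_a−k_d)/(k_d L₀))]
= [1/(0.412−0.153)] ln[(0.412/0.153)(1 − 1.38×0.2590/(0.153×17.8))]
= (1/0.2590) ln[2.693 × 0.8688] = 3.861 × ln(2.339) = 3.861 × 0.8499 = 3.281 d.
L(t_c) = L₀ e^(−k_d t_c) = 17.8 × 0.6053 = 10.77 mg/L, and at the critical point k_a D_c = k_d L, so D_c = (0.153/0.412) × 10.77 = 4.001 mg/L.

t_c ≈ 3.28 d; D_c ≈ 4.00 mg/L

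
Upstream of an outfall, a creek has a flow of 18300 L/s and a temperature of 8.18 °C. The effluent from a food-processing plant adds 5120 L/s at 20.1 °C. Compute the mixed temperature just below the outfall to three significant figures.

10.8 °C

Flow-weighted mixing: C = (Q_r C_r + Q_w C_w)/(Q_r + Q_w)
= (18300×8.18 + 5120×20.1)/(18300 + 5120) = 252600/23420 = 10.79 °C.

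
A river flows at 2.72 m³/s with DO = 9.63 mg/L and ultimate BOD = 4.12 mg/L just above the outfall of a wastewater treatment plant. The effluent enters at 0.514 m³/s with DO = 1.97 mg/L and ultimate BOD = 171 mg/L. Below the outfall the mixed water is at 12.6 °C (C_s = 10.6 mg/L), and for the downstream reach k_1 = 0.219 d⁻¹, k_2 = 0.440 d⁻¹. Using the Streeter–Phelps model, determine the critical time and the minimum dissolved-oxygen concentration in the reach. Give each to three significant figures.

t_c ≈ 2.82 d; minimum DO ≈ 2.37 mg/L

Mixed DO = (2.72×9.63 + 0.514×1.97)/(2.72+0.514) = 27.21/3.234 = 8.413 mg/L.
Mixed L₀ = (2.72×4.12 + 0.514×171)/(3.234) = 99.10/3.234 = 30.64 mg/L.
Initial deficit D₀ = C_s − DO₀ = 10.6 − 8.413 = 2.187 mg/L.
t_c = (1/0.2210) ln[(0.440/0.219)(1 − 2.187×0.2210/(0.219×30.64))] = 4.525 × ln(1.864) = 2.819 d.
D_c = (0.219/0.440) × 30.64 × e^(−0.219×2.819) = 0.4977 × 30.64 × 0.5394 = 8.227 mg/L.
Minimum DO = 10.6 − 8.227 = 2.373 mg/L.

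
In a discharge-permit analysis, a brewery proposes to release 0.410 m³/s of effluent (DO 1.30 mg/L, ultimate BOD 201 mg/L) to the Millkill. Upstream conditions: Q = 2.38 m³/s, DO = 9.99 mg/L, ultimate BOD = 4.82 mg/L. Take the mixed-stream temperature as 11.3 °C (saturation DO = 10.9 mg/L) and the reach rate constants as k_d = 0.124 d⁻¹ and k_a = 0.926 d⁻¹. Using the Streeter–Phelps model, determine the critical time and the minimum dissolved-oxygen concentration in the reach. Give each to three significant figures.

Mixed DO = (2.38×9.99 + 0.410×1.30)/(2.38+0.410) = 24.31/2.790 = 8.713 mg/L.
Mixed L₀ = (2.38×4.82 + 0.410×201)/(2.790) = 93.88/2.790 = 33.65 mg/L.
Initial deficit D₀ = C_s − DO₀ = 10.9 − 8.713 = 2.187 mg/L.
t_c = (1/0.8020) ln[(0.926/0.124)(1 − 2.187×0.8020/(0.124×33.65))] = 1.247 × ln(4.329) = 1.827 d.
D_c = (0.124/0.926) × 33.65 × e^(−0.124×1.827) = 0.1339 × 33.65 × 0.7973 = 3.593 mg/L.
Minimum DO = 10.9 − 3.593 = 7.307 mg/L.

t_c ≈ 1.83 d; minimum DO ≈ 7.31 mg/L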